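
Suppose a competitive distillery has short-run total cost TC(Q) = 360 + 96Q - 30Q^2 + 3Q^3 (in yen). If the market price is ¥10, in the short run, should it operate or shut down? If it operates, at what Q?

Shut down

From TC, MC = TC'(Q) = 96 - 60Q + 9Q^2 and AVC = VC/Q = 96 - 30Q + 3Q^2.
The AVC parabola has its vertex at Q = 30/6 = 5, where AVC = 96 - 30·5 + 3·5^2 = ¥21.
Since P = ¥10 < min AVC = ¥21, price fails to cover variable cost at any output.
Best response: produce nothing and absorb the ¥360 fixed cost.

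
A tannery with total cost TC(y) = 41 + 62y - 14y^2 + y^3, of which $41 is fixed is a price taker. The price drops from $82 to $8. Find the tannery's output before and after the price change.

MC = 62 - 28y + 3y^2; the shutdown threshold is min AVC = $13 (at y = 7).
With P = $82 above the shutdown price, P = MC gives y = 10.
At P = $8 < min AVC = $13, price no longer covers variable cost at any output, so the firm shuts down: y = 0.

Output falls from 10 to 0 (the firm shuts down)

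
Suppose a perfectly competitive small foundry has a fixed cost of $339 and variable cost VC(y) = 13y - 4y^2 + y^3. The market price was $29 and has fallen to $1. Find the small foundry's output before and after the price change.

Output falls from 4 to 0 (the firm shuts down)

AVC = 13 - 4y + y^2, minimized at y = 2 where min AVC = $9. MC = 13 - 8y + 3y^2.
With P = $29 above the shutdown price, P = MC gives y = 4.
At P = $1 < min AVC = $9, price no longer covers variable cost at any output, so the firm shuts down: y = 0.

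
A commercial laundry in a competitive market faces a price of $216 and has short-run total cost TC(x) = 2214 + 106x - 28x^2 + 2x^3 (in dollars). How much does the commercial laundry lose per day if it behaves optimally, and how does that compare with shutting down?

Profit = -$278 at x = 11

AVC = 106 - 28x + 2x^2 has its minimum $8 at x = 7; price $216 clears that bar, so the firm operates.
With MC = 106 - 56x + 6x^2, P = MC on the upward-sloping part at x* = 11.
TR = 216·11 = 2376. TC = 2214 + 440 = 2654. Profit = 2376 − 2654 = -$278.
By producing, the firm covers all variable cost plus $1936 of fixed cost; shutting down would lose the full $2214.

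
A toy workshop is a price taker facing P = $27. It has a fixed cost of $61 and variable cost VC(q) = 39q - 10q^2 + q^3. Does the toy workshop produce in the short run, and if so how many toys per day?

Produce at q = 6

Strip out fixed cost: VC = 39q - 10q^2 + q^3. Then AVC = 39 - 10q + q^2 and MC = 39 - 20q + 3q^2.
AVC hits its minimum where MC = AVC, at q = 5, giving min AVC = 39 - 10·5 + 5^2 = $14.
Because $27 ≥ $14, revenue can cover variable cost; the firm operates.
P = MC gives 12 - 20q + 3q^2 = 0, with roots 2/3 and 6. Take the larger (rising MC): q* = 6.
Check: AVC at q = 6 is $15 ≤ P, so revenue covers variable cost.
Profit = P·q − TC = 27·6 − 151 = $11.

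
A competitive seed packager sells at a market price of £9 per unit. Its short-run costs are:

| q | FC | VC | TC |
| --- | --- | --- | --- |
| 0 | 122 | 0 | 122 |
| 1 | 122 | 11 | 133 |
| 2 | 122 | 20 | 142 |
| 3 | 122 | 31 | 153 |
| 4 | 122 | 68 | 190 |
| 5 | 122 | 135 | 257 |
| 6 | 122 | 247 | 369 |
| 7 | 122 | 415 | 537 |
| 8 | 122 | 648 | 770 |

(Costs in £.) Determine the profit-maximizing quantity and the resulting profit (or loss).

q = 0 (shut down); profit = -£122

Tabulate TR − TC: q=0: -122; q=1: -124; q=2: -124; q=3: -126; q=4: -154; q=5: -212; q=6: -315; q=7: -474; q=8: -698.
Profit is highest at q = 0. Equivalently, the lowest AVC in the table is 20/2 ≈ £10 at q = 2, and P = £9 falls below it — price never covers variable cost, so the firm shuts down and loses only its fixed cost.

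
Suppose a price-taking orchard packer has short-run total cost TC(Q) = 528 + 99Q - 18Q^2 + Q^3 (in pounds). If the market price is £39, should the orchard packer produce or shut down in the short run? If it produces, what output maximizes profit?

Variable cost is VC = 99Q - 18Q^2 + Q^3, so AVC = VC/Q = 99 - 18Q + Q^2 and MC = dTC/dQ = 99 - 36Q + 3Q^2.
AVC is minimized where dAVC/dQ = -18 + 2Q = 0, at Q = 9; min AVC = 99 - 18·9 + 9^2 = £18.
Because £39 ≥ £18, revenue can cover variable cost; the firm operates.
Set P = MC: 39 = 99 - 36Q + 3Q^2 → 60 - 36Q + 3Q^2 = 0. The roots are Q = 2 and Q = 10; the profit-maximizing output is on the rising part of MC, so Q* = 10.
Check: AVC at Q = 10 is £19 ≤ P, so revenue covers variable cost.
Profit = P·Q − TC = 39·10 − 718 = -£328, a loss, but smaller than the £528 fixed cost the firm would lose by shutting down.

Produce at Q = 10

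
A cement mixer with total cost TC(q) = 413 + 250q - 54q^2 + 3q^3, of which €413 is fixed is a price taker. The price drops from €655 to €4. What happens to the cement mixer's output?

Output falls from 15 to 0 (the firm shuts down)

MC = 250 - 108q + 9q^2; the shutdown threshold is min AVC = €7 (at q = 9).
At P = €655 ≥ min AVC, set P = MC on the rising branch: q = 15.
At P = €4 < min AVC = €7, price no longer covers variable cost at any output, so the firm shuts down: q = 0.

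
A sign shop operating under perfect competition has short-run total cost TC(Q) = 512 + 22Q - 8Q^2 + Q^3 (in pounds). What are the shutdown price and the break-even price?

Shutdown price = £6; break-even price = £86

Shutdown price = min AVC. AVC = 22 - 8Q + Q^2, with vertex at Q = 4 and minimum £6.
ATC = 512/Q + 22 - 8Q + Q^2. Setting dATC/dQ = −512/Q^2 − 8 + 2Q = 0 gives Q = 8 (since 2·8^3 − 8·8^2 = 512).
min ATC = 512/8 + 22 − 8·8 + 8^2 = £86. That is the break-even price.
For £6 ≤ P < £86 the firm produces at a loss; below £6 it shuts down.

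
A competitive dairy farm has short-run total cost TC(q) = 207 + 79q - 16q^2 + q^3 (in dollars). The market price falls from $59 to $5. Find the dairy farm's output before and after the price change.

MC = 79 - 32q + 3q^2; the shutdown threshold is min AVC = $15 (at q = 8).
With P = $59 above the shutdown price, P = MC gives q = 10.
At P = $5 < min AVC = $15, price no longer covers variable cost at any output, so the firm shuts down: q = 0.

Output falls from 10 to 0 (the firm shuts down)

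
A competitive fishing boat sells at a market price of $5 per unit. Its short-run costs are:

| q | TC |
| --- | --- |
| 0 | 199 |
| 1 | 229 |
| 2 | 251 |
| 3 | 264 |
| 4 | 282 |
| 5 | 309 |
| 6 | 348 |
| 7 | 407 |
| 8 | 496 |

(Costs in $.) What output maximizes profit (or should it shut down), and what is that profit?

q = 0 (shut down); profit = -$199

Profit at each row (π = 5q − TC): q=0: -199; q=1: -224; q=2: -241; q=3: -249; q=4: -262; q=5: -284; q=6: -318; q=7: -372; q=8: -456.
Profit is highest at q = 0. Equivalently, the lowest AVC in the table is 83/4 ≈ $20.75 at q = 4, and P = $5 falls below it — price never covers variable cost, so the firm shuts down and loses only its fixed cost.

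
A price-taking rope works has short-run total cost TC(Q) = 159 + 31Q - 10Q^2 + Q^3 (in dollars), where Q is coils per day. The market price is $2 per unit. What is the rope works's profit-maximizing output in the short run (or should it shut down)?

Variable cost is VC = 31Q - 10Q^2 + Q^3, so AVC = VC/Q = 31 - 10Q + Q^2 and MC = dTC/dQ = 31 - 20Q + 3Q^2.
AVC is minimized where dAVC/dQ = -10 + 2Q = 0, at Q = 5; min AVC = 31 - 10·5 + 5^2 = $6.
P = $2 lies below min AVC = $6; no output level covers variable cost.
Best response: produce nothing and absorb the $159 fixed cost.

Shut down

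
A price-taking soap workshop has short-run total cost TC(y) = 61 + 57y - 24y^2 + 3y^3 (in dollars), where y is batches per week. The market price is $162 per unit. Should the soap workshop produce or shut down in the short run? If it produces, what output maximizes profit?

Variable cost is VC = 57y - 24y^2 + 3y^3, so AVC = VC/y = 57 - 24y + 3y^2 and MC = dTC/dy = 57 - 48y + 9y^2.
AVC is minimized where dAVC/dy = -24 + 6y = 0, at y = 4; min AVC = 57 - 24·4 + 3·4^2 = $9.
Since P = $162 ≥ min AVC = $9, price covers variable cost and the firm should produce.
Set P = MC: 162 = 57 - 48y + 9y^2 → -105 - 48y + 9y^2 = 0. The roots are y = -5/3 and y = 7; the profit-maximizing output is on the rising part of MC, so y* = 7.
Check: AVC at y = 7 is $36 ≤ P, so revenue covers variable cost.
Profit = P·y − TC = 162·7 − 313 = $821.

Produce at y = 7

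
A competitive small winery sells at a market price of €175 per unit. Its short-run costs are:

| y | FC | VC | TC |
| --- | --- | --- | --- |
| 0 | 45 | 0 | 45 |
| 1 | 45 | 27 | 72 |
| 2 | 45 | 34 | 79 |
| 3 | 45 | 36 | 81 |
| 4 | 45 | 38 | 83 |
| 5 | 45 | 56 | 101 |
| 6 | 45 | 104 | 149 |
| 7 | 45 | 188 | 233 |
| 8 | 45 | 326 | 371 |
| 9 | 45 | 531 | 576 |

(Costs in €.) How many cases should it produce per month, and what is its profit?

y = 8; profit = €1029

Compute π = P·y − TC at each output: y=0: -45; y=1: 103; y=2: 271; y=3: 444; y=4: 617; y=5: 774; y=6: 901; y=7: 992; y=8: 1029; y=9: 999.
Profit is maximized at y = 8. AVC there is 326/8 = €40.75 ≤ P, so producing beats shutting down (which would give -€45).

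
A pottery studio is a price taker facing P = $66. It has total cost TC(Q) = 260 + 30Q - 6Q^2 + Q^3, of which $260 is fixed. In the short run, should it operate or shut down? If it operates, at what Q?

Strip out fixed cost: VC = 30Q - 6Q^2 + Q^3. Then AVC = 30 - 6Q + Q^2 and MC = 30 - 12Q + 3Q^2.
AVC hits its minimum where MC = AVC, at Q = 3, giving min AVC = 30 - 6·3 + 3^2 = $21.
Since P = $66 ≥ min AVC = $21, price covers variable cost and the firm should produce.
Set P = MC: 66 = 30 - 12Q + 3Q^2 → -36 - 12Q + 3Q^2 = 0. The roots are Q = -2 and Q = 6; the profit-maximizing output is on the rising part of MC, so Q* = 6.
Check: AVC at Q = 6 is $30 ≤ P, so revenue covers variable cost.
Profit = P·Q − TC = 66·6 − 440 = -$44, a loss, but smaller than the $260 fixed cost the firm would lose by shutting down.

Produce at Q = 6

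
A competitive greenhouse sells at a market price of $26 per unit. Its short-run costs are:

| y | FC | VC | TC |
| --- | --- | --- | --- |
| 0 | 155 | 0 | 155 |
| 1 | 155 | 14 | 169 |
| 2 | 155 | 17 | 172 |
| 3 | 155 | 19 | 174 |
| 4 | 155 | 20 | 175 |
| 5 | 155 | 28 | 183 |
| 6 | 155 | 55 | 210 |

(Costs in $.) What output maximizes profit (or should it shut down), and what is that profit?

y = 5; profit = -$53

Tabulate TR − TC: y=0: -155; y=1: -143; y=2: -120; y=3: -96; y=4: -71; y=5: -53; y=6: -54.
Profit is maximized at y = 5. AVC there is 28/5 = $5.60 ≤ P, so producing beats shutting down (which would give -$155).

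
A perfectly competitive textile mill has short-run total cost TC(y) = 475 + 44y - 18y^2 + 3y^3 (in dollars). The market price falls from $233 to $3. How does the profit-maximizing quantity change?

AVC = 44 - 18y + 3y^2, minimized at y = 3 where min AVC = $17. MC = 44 - 36y + 9y^2.
At P = $233 ≥ min AVC, set P = MC on the rising branch: y = 7.
At P = $3 < min AVC = $17, price no longer covers variable cost at any output, so the firm shuts down: y = 0.

Output falls from 7 to 0 (the firm shuts down)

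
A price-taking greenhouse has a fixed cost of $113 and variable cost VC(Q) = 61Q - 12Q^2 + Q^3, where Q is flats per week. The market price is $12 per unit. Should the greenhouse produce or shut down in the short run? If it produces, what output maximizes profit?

Shut down

From TC, MC = TC'(Q) = 61 - 24Q + 3Q^2 and AVC = VC/Q = 61 - 12Q + Q^2.
The AVC parabola has its vertex at Q = 12/2 = 6, where AVC = 61 - 12·6 + 6^2 = $25.
P = $12 lies below min AVC = $25; no output level covers variable cost.
Best response: produce nothing and absorb the $113 fixed cost.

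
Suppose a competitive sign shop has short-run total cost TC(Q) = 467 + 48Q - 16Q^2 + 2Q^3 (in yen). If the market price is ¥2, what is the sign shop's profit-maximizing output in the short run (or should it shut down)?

Shut down

From TC, MC = TC'(Q) = 48 - 32Q + 6Q^2 and AVC = VC/Q = 48 - 16Q + 2Q^2.
AVC hits its minimum where MC = AVC, at Q = 4, giving min AVC = 48 - 16·4 + 2·4^2 = ¥16.
P = ¥2 lies below min AVC = ¥16; no output level covers variable cost.
The firm minimizes its loss by shutting down and losing only its fixed cost of ¥467.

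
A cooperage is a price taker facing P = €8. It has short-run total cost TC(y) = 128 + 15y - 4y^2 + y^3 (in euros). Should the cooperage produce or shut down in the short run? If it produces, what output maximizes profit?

Shut down

Variable cost is VC = 15y - 4y^2 + y^3, so AVC = VC/y = 15 - 4y + y^2 and MC = dTC/dy = 15 - 8y + 3y^2.
AVC is minimized where dAVC/dy = -4 + 2y = 0, at y = 2; min AVC = 15 - 4·2 + 2^2 = €11.
Since P = €8 < min AVC = €11, price fails to cover variable cost at any output.
The firm minimizes its loss by shutting down and losing only its fixed cost of €128.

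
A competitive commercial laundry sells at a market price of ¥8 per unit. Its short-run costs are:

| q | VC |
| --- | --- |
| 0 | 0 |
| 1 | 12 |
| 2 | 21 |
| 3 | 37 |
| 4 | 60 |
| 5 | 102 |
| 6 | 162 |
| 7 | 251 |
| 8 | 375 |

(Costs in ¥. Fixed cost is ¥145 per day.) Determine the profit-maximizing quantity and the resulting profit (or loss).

Profit at each row (π = 8q − TC): q=0: -145; q=1: -149; q=2: -150; q=3: -158; q=4: -173; q=5: -207; q=6: -259; q=7: -340; q=8: -456.
Profit is highest at q = 0. Equivalently, the lowest AVC in the table is 21/2 ≈ ¥10.50 at q = 2, and P = ¥8 falls below it — price never covers variable cost, so the firm shuts down and loses only its fixed cost.

q = 0 (shut down); profit = -¥145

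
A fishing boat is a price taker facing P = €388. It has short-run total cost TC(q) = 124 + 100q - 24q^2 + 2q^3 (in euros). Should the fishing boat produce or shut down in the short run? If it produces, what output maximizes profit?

Produce at q = 12

Variable cost is VC = 100q - 24q^2 + 2q^3, so AVC = VC/q = 100 - 24q + 2q^2 and MC = dTC/dq = 100 - 48q + 6q^2.
AVC hits its minimum where MC = AVC, at q = 6, giving min AVC = 100 - 24·6 + 2·6^2 = €28.
Because €388 ≥ €28, revenue can cover variable cost; the firm operates.
Solving P = MC: -288 - 48q + 6q^2 = 0 ⇒ q = -4 or 12. On the upward-sloping branch, q* = 12.
Check: AVC at q = 12 is €100 ≤ P, so revenue covers variable cost.
Profit = P·q − TC = 388·12 − 1324 = €3332.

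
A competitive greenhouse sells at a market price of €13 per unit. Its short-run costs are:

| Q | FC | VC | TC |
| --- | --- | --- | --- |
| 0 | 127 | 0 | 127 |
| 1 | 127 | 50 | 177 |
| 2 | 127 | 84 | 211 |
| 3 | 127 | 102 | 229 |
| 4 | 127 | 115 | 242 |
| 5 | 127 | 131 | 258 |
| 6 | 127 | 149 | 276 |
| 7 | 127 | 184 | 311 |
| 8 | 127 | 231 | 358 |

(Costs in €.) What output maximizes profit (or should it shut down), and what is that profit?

Tabulate TR − TC: Q=0: -127; Q=1: -164; Q=2: -185; Q=3: -190; Q=4: -190; Q=5: -193; Q=6: -198; Q=7: -220; Q=8: -254.
Profit is highest at Q = 0. Equivalently, the lowest AVC in the table is 149/6 ≈ €24.83 at Q = 6, and P = €13 falls below it — price never covers variable cost, so the firm shuts down and loses only its fixed cost.

Q = 0 (shut down); profit = -€127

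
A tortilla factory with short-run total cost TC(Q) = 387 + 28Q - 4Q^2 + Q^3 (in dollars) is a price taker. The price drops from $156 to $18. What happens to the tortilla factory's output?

MC = 28 - 8Q + 3Q^2; the shutdown threshold is min AVC = $24 (at Q = 2).
With P = $156 above the shutdown price, P = MC gives Q = 8.
At P = $18 < min AVC = $24, price no longer covers variable cost at any output, so the firm shuts down: Q = 0.

Output falls from 8 to 0 (the firm shuts down)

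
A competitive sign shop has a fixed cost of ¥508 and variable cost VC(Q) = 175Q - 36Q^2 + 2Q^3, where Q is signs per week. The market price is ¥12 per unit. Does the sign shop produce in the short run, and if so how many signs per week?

Variable cost is VC = 175Q - 36Q^2 + 2Q^3, so AVC = VC/Q = 175 - 36Q + 2Q^2 and MC = dTC/dQ = 175 - 72Q + 6Q^2.
AVC is minimized where dAVC/dQ = -36 + 4Q = 0, at Q = 9; min AVC = 175 - 36·9 + 2·9^2 = ¥13.
P = ¥12 lies below min AVC = ¥13; no output level covers variable cost.
The firm minimizes its loss by shutting down and losing only its fixed cost of ¥508.

Shut down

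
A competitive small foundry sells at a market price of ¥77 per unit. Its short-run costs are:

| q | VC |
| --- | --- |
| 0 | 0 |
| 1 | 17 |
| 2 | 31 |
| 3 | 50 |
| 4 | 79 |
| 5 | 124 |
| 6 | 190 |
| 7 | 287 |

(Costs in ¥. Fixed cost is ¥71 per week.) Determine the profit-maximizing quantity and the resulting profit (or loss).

q = 6; profit = ¥201

Tabulate TR − TC: q=0: -71; q=1: -11; q=2: 52; q=3: 110; q=4: 158; q=5: 190; q=6: 201; q=7: 181.
Profit is maximized at q = 6. AVC there is 190/6 = ¥31.67 ≤ P, so producing beats shutting down (which would give -¥71).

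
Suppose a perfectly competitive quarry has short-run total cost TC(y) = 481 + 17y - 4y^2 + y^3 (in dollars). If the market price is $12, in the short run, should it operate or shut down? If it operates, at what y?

Strip out fixed cost: VC = 17y - 4y^2 + y^3. Then AVC = 17 - 4y + y^2 and MC = 17 - 8y + 3y^2.
The AVC parabola has its vertex at y = 4/2 = 2, where AVC = 17 - 4·2 + 2^2 = $13.
With P < min AVC ($12 < $13), every unit sold adds to the loss.
Shutting down limits the loss to fixed cost, $481.

Shut down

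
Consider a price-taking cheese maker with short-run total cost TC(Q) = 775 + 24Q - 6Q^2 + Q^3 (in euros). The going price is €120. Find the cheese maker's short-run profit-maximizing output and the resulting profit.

AVC = 24 - 6Q + Q^2 has its minimum €15 at Q = 3; price €120 clears that bar, so the firm operates.
MC = 24 - 12Q + 3Q^2. Setting P = MC and taking the root on the rising branch gives Q* = 8.
TR = 120·8 = 960. TC = 775 + 320 = 1095. Profit = 960 − 1095 = -€135.
Shutting down would mean losing the fixed cost of €775, so operating at a loss of €135 is better by €640.

Profit = -€135 at Q = 8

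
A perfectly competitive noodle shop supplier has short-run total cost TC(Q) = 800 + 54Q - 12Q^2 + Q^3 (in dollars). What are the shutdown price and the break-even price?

Shutdown price = $18; break-even price = $114

Shutdown price = min AVC. AVC = 54 - 12Q + Q^2, with vertex at Q = 6 and minimum $18.
ATC = 800/Q + 54 - 12Q + Q^2. Setting dATC/dQ = −800/Q^2 − 12 + 2Q = 0 gives Q = 10 (since 2·10^3 − 12·10^2 = 800).
min ATC = 800/10 + 54 − 12·10 + 10^2 = $114. That is the break-even price.
For $18 ≤ P < $114 the firm produces at a loss; below $18 it shuts down.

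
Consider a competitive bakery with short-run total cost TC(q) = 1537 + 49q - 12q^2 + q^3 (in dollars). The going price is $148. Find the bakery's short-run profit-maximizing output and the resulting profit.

AVC = 49 - 12q + q^2; min AVC = $13 at q = 6. Since P = $148 ≥ min AVC, the firm produces.
With MC = 49 - 24q + 3q^2, P = MC on the upward-sloping part at q* = 11.
TR = 148·11 = 1628. TC = 1537 + 418 = 1955. Profit = 1628 − 1955 = -$327.
Shutting down would mean losing the fixed cost of $1537, so operating at a loss of $327 is better by $1210.

Profit = -$327 at q = 11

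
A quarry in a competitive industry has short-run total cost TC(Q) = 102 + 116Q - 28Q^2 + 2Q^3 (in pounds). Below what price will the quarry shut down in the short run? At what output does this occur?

£18 per unit, at Q = 7

The shutdown price is the minimum of AVC. VC = 116Q - 28Q^2 + 2Q^3, so AVC = 116 - 28Q + 2Q^2.
dAVC/dQ = -28 + 4Q = 0 gives Q = 7. min AVC = 116 - 28·7 + 2·7^2 = 18.
So the shutdown price is £18.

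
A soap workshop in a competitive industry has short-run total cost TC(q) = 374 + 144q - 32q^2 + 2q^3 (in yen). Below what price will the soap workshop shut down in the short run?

¥16 per unit

The firm shuts down when price falls below the minimum of average variable cost. AVC = VC/q = 144 - 32q + 2q^2.
At the minimum of AVC, MC = AVC. MC = 144 - 64q + 6q^2; setting MC = AVC gives 4q^2 - 32q = 0, so q = 8. min AVC = 16.
The firm shuts down for any P below ¥16.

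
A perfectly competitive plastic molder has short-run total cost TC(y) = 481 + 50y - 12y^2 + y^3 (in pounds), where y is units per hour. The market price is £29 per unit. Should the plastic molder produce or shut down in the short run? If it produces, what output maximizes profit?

Strip out fixed cost: VC = 50y - 12y^2 + y^3. Then AVC = 50 - 12y + y^2 and MC = 50 - 24y + 3y^2.
AVC is minimized where dAVC/dy = -12 + 2y = 0, at y = 6; min AVC = 50 - 12·6 + 6^2 = £14.
Since P = £29 ≥ min AVC = £14, price covers variable cost and the firm should produce.
Set P = MC: 29 = 50 - 24y + 3y^2 → 21 - 24y + 3y^2 = 0. The roots are y = 1 and y = 7; the profit-maximizing output is on the rising part of MC, so y* = 7.
Check: AVC at y = 7 is £15 ≤ P, so revenue covers variable cost.
Profit = P·y − TC = 29·7 − 586 = -£383, a loss, but smaller than the £481 fixed cost the firm would lose by shutting down.

Produce at y = 7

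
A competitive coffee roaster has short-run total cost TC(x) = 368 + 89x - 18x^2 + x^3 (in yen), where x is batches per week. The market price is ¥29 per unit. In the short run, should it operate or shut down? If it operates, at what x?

Produce at x = 10

Strip out fixed cost: VC = 89x - 18x^2 + x^3. Then AVC = 89 - 18x + x^2 and MC = 89 - 36x + 3x^2.
AVC is minimized where dAVC/dx = -18 + 2x = 0, at x = 9; min AVC = 89 - 18·9 + 9^2 = ¥8.
P = ¥29 exceeds min AVC = ¥8, so the firm stays open.
P = MC gives 60 - 36x + 3x^2 = 0, with roots 2 and 10. Take the larger (rising MC): x* = 10.
Check: AVC at x = 10 is ¥9 ≤ P, so revenue covers variable cost.
Profit = P·x − TC = 29·10 − 458 = -¥168, a loss, but smaller than the ¥368 fixed cost the firm would lose by shutting down.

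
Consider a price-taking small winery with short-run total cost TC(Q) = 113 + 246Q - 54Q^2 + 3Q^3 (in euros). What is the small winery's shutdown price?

The shutdown price is the minimum of AVC. VC = 246Q - 54Q^2 + 3Q^3, so AVC = 246 - 54Q + 3Q^2.
At the minimum of AVC, MC = AVC. MC = 246 - 108Q + 9Q^2; setting MC = AVC gives 6Q^2 - 54Q = 0, so Q = 9. min AVC = 3.
For P < €3 the firm produces nothing.

€3 per unit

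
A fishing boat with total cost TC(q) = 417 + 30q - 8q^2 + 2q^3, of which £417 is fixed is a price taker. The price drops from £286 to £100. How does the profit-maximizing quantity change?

Output falls from 8 to 5

AVC = 30 - 8q + 2q^2, minimized at q = 2 where min AVC = £22. MC = 30 - 16q + 6q^2.
With P = £286 above the shutdown price, P = MC gives q = 8.
At P = £100 ≥ min AVC, set P = MC: q = 5. The firm stays open but cuts output.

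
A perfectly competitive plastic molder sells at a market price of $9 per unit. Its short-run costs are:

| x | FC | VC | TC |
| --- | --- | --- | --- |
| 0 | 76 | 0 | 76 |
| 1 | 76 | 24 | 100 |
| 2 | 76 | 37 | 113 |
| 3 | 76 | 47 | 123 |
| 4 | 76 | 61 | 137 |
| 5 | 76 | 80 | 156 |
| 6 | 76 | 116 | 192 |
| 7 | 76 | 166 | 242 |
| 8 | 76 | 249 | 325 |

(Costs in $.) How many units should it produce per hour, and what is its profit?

Profit at each row (π = 9x − TC): x=0: -76; x=1: -91; x=2: -95; x=3: -96; x=4: -101; x=5: -111; x=6: -138; x=7: -179; x=8: -253.
Profit is highest at x = 0. Equivalently, the lowest AVC in the table is 61/4 ≈ $15.25 at x = 4, and P = $9 falls below it — price never covers variable cost, so the firm shuts down and loses only its fixed cost.

x = 0 (shut down); profit = -$76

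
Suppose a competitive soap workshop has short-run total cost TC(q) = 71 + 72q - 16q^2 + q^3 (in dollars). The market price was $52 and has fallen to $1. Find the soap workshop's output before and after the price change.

Output falls from 10 to 0 (the firm shuts down)

AVC = 72 - 16q + q^2, minimized at q = 8 where min AVC = $8. MC = 72 - 32q + 3q^2.
With P = $52 above the shutdown price, P = MC gives q = 10.
At P = $1 < min AVC = $8, price no longer covers variable cost at any output, so the firm shuts down: q = 0.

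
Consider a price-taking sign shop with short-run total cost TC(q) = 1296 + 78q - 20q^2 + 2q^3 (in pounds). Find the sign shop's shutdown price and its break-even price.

Shutdown price = £28; break-even price = £204

AVC = 78 - 20q + 2q^2; minimized at q = 5, giving min AVC = £28. That is the shutdown price.
ATC = 1296/q + 78 - 20q + 2q^2. Setting dATC/dq = −1296/q^2 − 20 + 4q = 0 gives q = 9 (since 4·9^3 − 20·9^2 = 1296).
min ATC = 1296/9 + 78 − 20·9 + 2·9^2 = £204. That is the break-even price.
For £28 ≤ P < £204 the firm produces at a loss; below £28 it shuts down.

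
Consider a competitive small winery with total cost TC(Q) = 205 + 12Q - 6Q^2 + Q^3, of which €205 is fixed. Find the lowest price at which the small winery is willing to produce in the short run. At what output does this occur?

€3 per unit, at Q = 3

The firm shuts down when price falls below the minimum of average variable cost. AVC = VC/Q = 12 - 6Q + Q^2.
dAVC/dQ = -6 + 2Q = 0 gives Q = 3. min AVC = 12 - 6·3 + 3^2 = 3.
So the shutdown price is €3.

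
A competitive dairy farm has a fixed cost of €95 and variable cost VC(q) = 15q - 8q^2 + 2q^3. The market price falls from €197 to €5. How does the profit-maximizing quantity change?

Output falls from 7 to 0 (the firm shuts down)

MC = 15 - 16q + 6q^2; the shutdown threshold is min AVC = €7 (at q = 2).
With P = €197 above the shutdown price, P = MC gives q = 7.
At P = €5 < min AVC = €7, price no longer covers variable cost at any output, so the firm shuts down: q = 0.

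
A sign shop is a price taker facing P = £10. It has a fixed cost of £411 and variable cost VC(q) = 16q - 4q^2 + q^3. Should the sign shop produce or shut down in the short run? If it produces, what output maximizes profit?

Shut down

Variable cost is VC = 16q - 4q^2 + q^3, so AVC = VC/q = 16 - 4q + q^2 and MC = dTC/dq = 16 - 8q + 3q^2.
AVC is minimized where dAVC/dq = -4 + 2q = 0, at q = 2; min AVC = 16 - 4·2 + 2^2 = £12.
P = £10 lies below min AVC = £12; no output level covers variable cost.
Shutting down limits the loss to fixed cost, £411.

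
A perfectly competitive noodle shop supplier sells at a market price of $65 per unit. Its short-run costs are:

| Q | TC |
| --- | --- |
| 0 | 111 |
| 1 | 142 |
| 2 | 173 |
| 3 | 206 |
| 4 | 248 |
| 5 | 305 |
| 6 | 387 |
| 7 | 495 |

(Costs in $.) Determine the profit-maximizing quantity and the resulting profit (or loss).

Compute π = P·Q − TC at each output: Q=0: -111; Q=1: -77; Q=2: -43; Q=3: -11; Q=4: 12; Q=5: 20; Q=6: 3; Q=7: -40.
Profit is maximized at Q = 5. AVC there is 194/5 = $38.80 ≤ P, so producing beats shutting down (which would give -$111).

Q = 5; profit = $20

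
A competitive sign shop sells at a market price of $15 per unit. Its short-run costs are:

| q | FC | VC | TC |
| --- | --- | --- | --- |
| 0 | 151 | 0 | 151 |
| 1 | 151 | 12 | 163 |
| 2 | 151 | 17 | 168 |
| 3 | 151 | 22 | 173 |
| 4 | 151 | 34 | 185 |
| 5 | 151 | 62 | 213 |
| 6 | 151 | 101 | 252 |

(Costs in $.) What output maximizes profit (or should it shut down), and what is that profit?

q = 4; profit = -$125

Profit at each row (π = 15q − TC): q=0: -151; q=1: -148; q=2: -138; q=3: -128; q=4: -125; q=5: -138; q=6: -162.
Profit is maximized at q = 4. AVC there is 34/4 = $8.50 ≤ P, so producing beats shutting down (which would give -$151).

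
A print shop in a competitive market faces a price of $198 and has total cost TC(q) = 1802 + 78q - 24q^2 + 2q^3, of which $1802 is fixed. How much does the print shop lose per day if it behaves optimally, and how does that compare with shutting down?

AVC = 78 - 24q + 2q^2 has its minimum $6 at q = 6; price $198 clears that bar, so the firm operates.
MC = 78 - 48q + 6q^2. Setting P = MC and taking the root on the rising branch gives q* = 10.
TR = 198·10 = 1980. TC = 1802 + 380 = 2182. Profit = 1980 − 2182 = -$202.
By producing, the firm covers all variable cost plus $1600 of fixed cost; shutting down would lose the full $1802.

Profit = -$202 at q = 10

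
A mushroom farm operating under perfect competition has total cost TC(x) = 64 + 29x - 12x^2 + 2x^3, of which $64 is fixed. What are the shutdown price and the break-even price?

Shutdown price = $11; break-even price = $29

Shutdown price = min AVC. AVC = 29 - 12x + 2x^2, with vertex at x = 3 and minimum $11.
ATC = 64/x + 29 - 12x + 2x^2. Setting dATC/dx = −64/x^2 − 12 + 4x = 0 gives x = 4 (since 4·4^3 − 12·4^2 = 64).
min ATC = 64/4 + 29 − 12·4 + 2·4^2 = $29. That is the break-even price.
Between these two prices the firm operates at a loss; above $29 it earns a profit.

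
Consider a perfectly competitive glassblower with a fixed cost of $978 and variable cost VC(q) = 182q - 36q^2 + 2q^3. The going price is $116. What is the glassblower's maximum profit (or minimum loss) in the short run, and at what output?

AVC = 182 - 36q + 2q^2 has its minimum $20 at q = 9; price $116 clears that bar, so the firm operates.
MC = 182 - 72q + 6q^2. Setting P = MC and taking the root on the rising branch gives q* = 11.
TR = 116·11 = 1276. TC = 978 + 308 = 1286. Profit = 1276 − 1286 = -$10.
By producing, the firm covers all variable cost plus $968 of fixed cost; shutting down would lose the full $978.

Profit = -$10 at q = 11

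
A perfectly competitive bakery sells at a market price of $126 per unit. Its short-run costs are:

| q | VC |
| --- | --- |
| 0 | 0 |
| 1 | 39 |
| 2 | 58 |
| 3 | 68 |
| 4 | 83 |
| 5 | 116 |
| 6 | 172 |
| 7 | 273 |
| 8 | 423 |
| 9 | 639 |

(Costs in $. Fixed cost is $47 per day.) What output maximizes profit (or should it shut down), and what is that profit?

q = 7; profit = $562

Compute π = P·q − TC at each output: q=0: -47; q=1: 40; q=2: 147; q=3: 263; q=4: 374; q=5: 467; q=6: 537; q=7: 562; q=8: 538; q=9: 448.
Profit is maximized at q = 7. AVC there is 273/7 = $39 ≤ P, so producing beats shutting down (which would give -$47).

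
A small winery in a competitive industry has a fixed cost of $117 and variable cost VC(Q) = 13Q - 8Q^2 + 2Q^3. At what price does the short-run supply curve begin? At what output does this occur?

$5 per unit, at Q = 2

Short-run supply begins at min AVC. From VC = 13Q - 8Q^2 + 2Q^3, AVC = 13 - 8Q + 2Q^2.
At the minimum of AVC, MC = AVC. MC = 13 - 16Q + 6Q^2; setting MC = AVC gives 4Q^2 - 8Q = 0, so Q = 2. min AVC = 5.
The firm shuts down for any P below $5.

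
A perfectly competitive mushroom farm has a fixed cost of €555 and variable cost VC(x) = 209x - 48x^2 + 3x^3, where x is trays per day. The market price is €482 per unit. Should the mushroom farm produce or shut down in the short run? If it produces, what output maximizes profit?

Produce at x = 13

Strip out fixed cost: VC = 209x - 48x^2 + 3x^3. Then AVC = 209 - 48x + 3x^2 and MC = 209 - 96x + 9x^2.
AVC hits its minimum where MC = AVC, at x = 8, giving min AVC = 209 - 48·8 + 3·8^2 = €17.
Because €482 ≥ €17, revenue can cover variable cost; the firm operates.
Solving P = MC: -273 - 96x + 9x^2 = 0 ⇒ x = -7/3 or 13. On the upward-sloping branch, x* = 13.
Check: AVC at x = 13 is €92 ≤ P, so revenue covers variable cost.
Profit = P·x − TC = 482·13 − 1751 = €4515.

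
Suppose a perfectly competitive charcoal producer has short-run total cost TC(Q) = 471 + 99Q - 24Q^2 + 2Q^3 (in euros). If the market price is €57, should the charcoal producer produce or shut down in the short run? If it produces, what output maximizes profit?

Produce at Q = 7

Strip out fixed cost: VC = 99Q - 24Q^2 + 2Q^3. Then AVC = 99 - 24Q + 2Q^2 and MC = 99 - 48Q + 6Q^2.
AVC is minimized where dAVC/dQ = -24 + 4Q = 0, at Q = 6; min AVC = 99 - 24·6 + 2·6^2 = €27.
Because €57 ≥ €27, revenue can cover variable cost; the firm operates.
Solving P = MC: 42 - 48Q + 6Q^2 = 0 ⇒ Q = 1 or 7. On the upward-sloping branch, Q* = 7.
Check: AVC at Q = 7 is €29 ≤ P, so revenue covers variable cost.
Profit = P·Q − TC = 57·7 − 674 = -€275, a loss, but smaller than the €471 fixed cost the firm would lose by shutting down.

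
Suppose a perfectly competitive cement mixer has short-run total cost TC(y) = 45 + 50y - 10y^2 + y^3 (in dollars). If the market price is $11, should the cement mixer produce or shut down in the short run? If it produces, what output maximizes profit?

Shut down

Strip out fixed cost: VC = 50y - 10y^2 + y^3. Then AVC = 50 - 10y + y^2 and MC = 50 - 20y + 3y^2.
AVC hits its minimum where MC = AVC, at y = 5, giving min AVC = 50 - 10·5 + 5^2 = $25.
P = $11 lies below min AVC = $25; no output level covers variable cost.
Best response: produce nothing and absorb the $45 fixed cost.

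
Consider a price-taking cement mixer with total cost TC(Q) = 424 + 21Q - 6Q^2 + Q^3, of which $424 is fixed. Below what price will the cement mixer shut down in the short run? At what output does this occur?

The shutdown price is the minimum of AVC. VC = 21Q - 6Q^2 + Q^3, so AVC = 21 - 6Q + Q^2.
dAVC/dQ = -6 + 2Q = 0 gives Q = 3. min AVC = 21 - 6·3 + 3^2 = 12.
So the shutdown price is $12.

$12 per unit, at Q = 3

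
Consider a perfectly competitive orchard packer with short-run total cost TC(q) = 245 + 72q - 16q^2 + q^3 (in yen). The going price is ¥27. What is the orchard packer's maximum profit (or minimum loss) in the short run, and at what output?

AVC = 72 - 16q + q^2 has its minimum ¥8 at q = 8; price ¥27 clears that bar, so the firm operates.
MC = 72 - 32q + 3q^2. Setting P = MC and taking the root on the rising branch gives q* = 9.
TR = 27·9 = 243. TC = 245 + 81 = 326. Profit = 243 − 326 = -¥83.
That loss of ¥83 beats the ¥245 the firm would lose by shutting down; producing recovers ¥162 of fixed cost.

Profit = -¥83 at q = 9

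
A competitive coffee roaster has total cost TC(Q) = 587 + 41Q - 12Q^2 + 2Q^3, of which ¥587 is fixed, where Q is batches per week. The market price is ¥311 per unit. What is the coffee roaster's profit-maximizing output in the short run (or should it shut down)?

Strip out fixed cost: VC = 41Q - 12Q^2 + 2Q^3. Then AVC = 41 - 12Q + 2Q^2 and MC = 41 - 24Q + 6Q^2.
AVC hits its minimum where MC = AVC, at Q = 3, giving min AVC = 41 - 12·3 + 2·3^2 = ¥23.
Because ¥311 ≥ ¥23, revenue can cover variable cost; the firm operates.
P = MC gives -270 - 24Q + 6Q^2 = 0, with roots -5 and 9. Take the larger (rising MC): Q* = 9.
Check: AVC at Q = 9 is ¥95 ≤ P, so revenue covers variable cost.
Profit = P·Q − TC = 311·9 − 1442 = ¥1357.

Produce at Q = 9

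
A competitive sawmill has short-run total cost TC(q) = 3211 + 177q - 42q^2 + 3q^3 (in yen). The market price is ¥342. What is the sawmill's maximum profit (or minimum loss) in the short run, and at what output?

Profit = -¥307 at q = 11

AVC = 177 - 42q + 3q^2 has its minimum ¥30 at q = 7; price ¥342 clears that bar, so the firm operates.
MC = 177 - 84q + 9q^2. Setting P = MC and taking the root on the rising branch gives q* = 11.
TR = 342·11 = 3762. TC = 3211 + 858 = 4069. Profit = 3762 − 4069 = -¥307.
Shutting down would mean losing the fixed cost of ¥3211, so operating at a loss of ¥307 is better by ¥2904.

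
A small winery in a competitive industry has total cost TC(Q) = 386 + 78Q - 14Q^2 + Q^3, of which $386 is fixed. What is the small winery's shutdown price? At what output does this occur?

The shutdown price is the minimum of AVC. VC = 78Q - 14Q^2 + Q^3, so AVC = 78 - 14Q + Q^2.
At the minimum of AVC, MC = AVC. MC = 78 - 28Q + 3Q^2; setting MC = AVC gives 2Q^2 - 14Q = 0, so Q = 7. min AVC = 29.
The firm shuts down for any P below $29.

$29 per unit, at Q = 7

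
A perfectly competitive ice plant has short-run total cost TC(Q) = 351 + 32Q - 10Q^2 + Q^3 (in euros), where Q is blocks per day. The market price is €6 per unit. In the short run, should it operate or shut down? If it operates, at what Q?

Variable cost is VC = 32Q - 10Q^2 + Q^3, so AVC = VC/Q = 32 - 10Q + Q^2 and MC = dTC/dQ = 32 - 20Q + 3Q^2.
AVC is minimized where dAVC/dQ = -10 + 2Q = 0, at Q = 5; min AVC = 32 - 10·5 + 5^2 = €7.
Since P = €6 < min AVC = €7, price fails to cover variable cost at any output.
Best response: produce nothing and absorb the €351 fixed cost.

Shut down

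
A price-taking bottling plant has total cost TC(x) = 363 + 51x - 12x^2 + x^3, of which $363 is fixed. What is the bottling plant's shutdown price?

The firm shuts down when price falls below the minimum of average variable cost. AVC = VC/x = 51 - 12x + x^2.
dAVC/dx = -12 + 2x = 0 gives x = 6. min AVC = 51 - 12·6 + 6^2 = 15.
For P < $15 the firm produces nothing.

$15 per unit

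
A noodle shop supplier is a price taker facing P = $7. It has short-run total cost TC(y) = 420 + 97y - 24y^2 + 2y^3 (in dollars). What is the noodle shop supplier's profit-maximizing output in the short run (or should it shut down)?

Variable cost is VC = 97y - 24y^2 + 2y^3, so AVC = VC/y = 97 - 24y + 2y^2 and MC = dTC/dy = 97 - 48y + 6y^2.
The AVC parabola has its vertex at y = 24/4 = 6, where AVC = 97 - 24·6 + 2·6^2 = $25.
With P < min AVC ($7 < $25), every unit sold adds to the loss.
The firm minimizes its loss by shutting down and losing only its fixed cost of $420.

Shut down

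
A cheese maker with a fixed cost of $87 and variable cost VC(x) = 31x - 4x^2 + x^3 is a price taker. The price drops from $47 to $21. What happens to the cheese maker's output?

MC = 31 - 8x + 3x^2; the shutdown threshold is min AVC = $27 (at x = 2).
At P = $47 ≥ min AVC, set P = MC on the rising branch: x = 4.
At P = $21 < min AVC = $27, price no longer covers variable cost at any output, so the firm shuts down: x = 0.

Output falls from 4 to 0 (the firm shuts down)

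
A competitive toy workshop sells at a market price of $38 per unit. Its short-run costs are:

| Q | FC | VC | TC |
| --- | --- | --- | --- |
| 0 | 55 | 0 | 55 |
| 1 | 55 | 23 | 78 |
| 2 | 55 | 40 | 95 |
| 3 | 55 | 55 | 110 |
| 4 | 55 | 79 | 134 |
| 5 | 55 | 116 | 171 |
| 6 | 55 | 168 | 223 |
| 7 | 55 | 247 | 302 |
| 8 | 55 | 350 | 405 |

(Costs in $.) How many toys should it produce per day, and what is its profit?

Tabulate TR − TC: Q=0: -55; Q=1: -40; Q=2: -19; Q=3: 4; Q=4: 18; Q=5: 19; Q=6: 5; Q=7: -36; Q=8: -101.
Profit is maximized at Q = 5. AVC there is 116/5 = $23.20 ≤ P, so producing beats shutting down (which would give -$55).

Q = 5; profit = $19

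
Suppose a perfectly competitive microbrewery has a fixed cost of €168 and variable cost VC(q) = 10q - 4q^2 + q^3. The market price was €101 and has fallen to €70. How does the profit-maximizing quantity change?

MC = 10 - 8q + 3q^2; the shutdown threshold is min AVC = €6 (at q = 2).
At P = €101 ≥ min AVC, set P = MC on the rising branch: q = 7.
At P = €70 ≥ min AVC, set P = MC: q = 6. The firm stays open but cuts output.

Output falls from 7 to 6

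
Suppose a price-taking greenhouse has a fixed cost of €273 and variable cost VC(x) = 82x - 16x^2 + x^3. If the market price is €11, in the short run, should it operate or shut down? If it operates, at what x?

Shut down

Variable cost is VC = 82x - 16x^2 + x^3, so AVC = VC/x = 82 - 16x + x^2 and MC = dTC/dx = 82 - 32x + 3x^2.
The AVC parabola has its vertex at x = 16/2 = 8, where AVC = 82 - 16·8 + 8^2 = €18.
P = €11 lies below min AVC = €18; no output level covers variable cost.
The firm minimizes its loss by shutting down and losing only its fixed cost of €273.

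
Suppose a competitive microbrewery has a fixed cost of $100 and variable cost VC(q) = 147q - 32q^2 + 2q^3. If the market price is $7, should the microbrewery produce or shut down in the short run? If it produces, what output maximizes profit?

Strip out fixed cost: VC = 147q - 32q^2 + 2q^3. Then AVC = 147 - 32q + 2q^2 and MC = 147 - 64q + 6q^2.
AVC hits its minimum where MC = AVC, at q = 8, giving min AVC = 147 - 32·8 + 2·8^2 = $19.
Since P = $7 < min AVC = $19, price fails to cover variable cost at any output.
The firm minimizes its loss by shutting down and losing only its fixed cost of $100.

Shut down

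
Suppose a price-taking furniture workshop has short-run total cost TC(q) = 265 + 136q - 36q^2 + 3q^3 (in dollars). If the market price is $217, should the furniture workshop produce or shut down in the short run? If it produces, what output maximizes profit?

From TC, MC = TC'(q) = 136 - 72q + 9q^2 and AVC = VC/q = 136 - 36q + 3q^2.
The AVC parabola has its vertex at q = 36/6 = 6, where AVC = 136 - 36·6 + 3·6^2 = $28.
P = $217 exceeds min AVC = $28, so the firm stays open.
Solving P = MC: -81 - 72q + 9q^2 = 0 ⇒ q = -1 or 9. On the upward-sloping branch, q* = 9.
Check: AVC at q = 9 is $55 ≤ P, so revenue covers variable cost.
Profit = P·q − TC = 217·9 − 760 = $1193.

Produce at q = 9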